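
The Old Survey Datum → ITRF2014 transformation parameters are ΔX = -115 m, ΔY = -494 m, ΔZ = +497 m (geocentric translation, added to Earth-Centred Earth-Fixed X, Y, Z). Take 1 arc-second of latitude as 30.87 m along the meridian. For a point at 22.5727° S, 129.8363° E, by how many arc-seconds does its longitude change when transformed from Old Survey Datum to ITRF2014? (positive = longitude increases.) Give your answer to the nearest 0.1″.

Δλ = 14.2″

sin φ = -0.383855, cos φ = 0.923393, sin λ = 0.767878, cos λ = -0.640596.
East component: ΔE = −sin λ·ΔX + cos λ·ΔY = −(0.767878)(-115) + (-0.640596)(-494) = 404.76 m.
1° of latitude spans 3600 × 30.87 = 111132 m; at latitude φ, 1° of longitude spans that × cos φ = 102618.5 m, so Δλ = 404.76 / 102618.5 × 3600 = 14.200″.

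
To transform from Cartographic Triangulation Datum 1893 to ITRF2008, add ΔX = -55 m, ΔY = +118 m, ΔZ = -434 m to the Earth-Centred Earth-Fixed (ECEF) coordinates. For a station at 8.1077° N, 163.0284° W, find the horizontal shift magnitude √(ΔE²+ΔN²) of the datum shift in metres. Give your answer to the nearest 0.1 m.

451.0 m

At φ = 8.1077°, λ = -163.0284°: sin φ = 0.141034, cos φ = 0.990005, sin λ = -0.291898, cos λ = -0.956450.
ΔE = −sin λ·ΔX + cos λ·ΔY = −(-0.291898)·(-55) + (-0.956450)·(118) = -128.92 m.
ΔN = −sin φ cos λ·ΔX − sin φ sin λ·ΔY + cos φ·ΔZ = −(0.141034)(-0.956450)(-55) − (0.141034)(-0.291898)(118) + (0.990005)(-434) = -432.22 m.
Horizontal magnitude = √(ΔE² + ΔN²) = √((-128.92)² + (-432.22)²) = 451.04 m.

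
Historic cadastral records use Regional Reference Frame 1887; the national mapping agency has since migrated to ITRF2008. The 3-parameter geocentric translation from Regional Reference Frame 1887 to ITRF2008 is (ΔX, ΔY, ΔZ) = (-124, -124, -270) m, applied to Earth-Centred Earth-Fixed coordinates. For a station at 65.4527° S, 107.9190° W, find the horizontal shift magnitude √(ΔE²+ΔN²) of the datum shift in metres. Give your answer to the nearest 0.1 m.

85.2 m

The local east axis at (φ, λ) is (−sin λ, cos λ, 0), so ΔE = −sin(-107.9190°)·(-124) + cos(-107.9190°)·(-124) = -79.83 m.
The local north axis is (−sin φ cos λ, −sin φ sin λ, cos φ), giving ΔN = 34.703 + 107.321 − 112.170 = 29.85 m.
Horizontal magnitude = √(ΔE² + ΔN²) = √((-79.83)² + 29.85²) = 85.23 m.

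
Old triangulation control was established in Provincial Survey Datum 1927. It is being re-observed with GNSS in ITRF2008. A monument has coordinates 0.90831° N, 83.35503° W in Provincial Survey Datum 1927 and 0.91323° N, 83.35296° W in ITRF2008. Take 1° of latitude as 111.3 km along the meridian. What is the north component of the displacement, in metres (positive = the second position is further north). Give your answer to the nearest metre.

ΔN = 548 m

Δφ = 0.91323° − 0.90831° = +0.00492°; Δλ = -83.35296° − -83.35503° = +0.00207°.
ΔN = Δφ × 111300 = 547.6 m; ΔE = Δλ × 111300 × cos(0.90831°) = +0.00207 × 111300 × 0.999874 = 230.4 m.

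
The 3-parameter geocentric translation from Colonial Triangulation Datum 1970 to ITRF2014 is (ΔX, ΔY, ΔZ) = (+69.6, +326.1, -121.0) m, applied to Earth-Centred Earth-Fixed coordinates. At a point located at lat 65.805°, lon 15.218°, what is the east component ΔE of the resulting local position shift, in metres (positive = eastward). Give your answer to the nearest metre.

At φ = 65.805°, λ = 15.218°: sin φ = 0.912156, cos φ = 0.409843, sin λ = 0.262492, cos λ = 0.964934.
ΔE = −sin λ·ΔX + cos λ·ΔY = −(0.262492)·(69.6) + (0.964934)·(326.1) = 296.40 m.

ΔE = 296 m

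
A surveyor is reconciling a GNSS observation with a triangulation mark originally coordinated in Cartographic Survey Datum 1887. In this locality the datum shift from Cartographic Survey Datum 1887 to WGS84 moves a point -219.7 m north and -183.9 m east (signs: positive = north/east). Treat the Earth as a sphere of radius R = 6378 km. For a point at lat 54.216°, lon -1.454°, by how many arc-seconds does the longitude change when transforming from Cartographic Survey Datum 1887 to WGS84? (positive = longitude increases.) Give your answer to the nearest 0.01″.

Δλ = -10.17″

At latitude 54.216°, cos φ = 0.584731.
One radian of longitude at latitude φ spans R cos φ, so Δλ = ΔE / (R cos φ) = -183.9 / (6378000 × 0.584731) = -4.9311e-05 rad = -10.171″.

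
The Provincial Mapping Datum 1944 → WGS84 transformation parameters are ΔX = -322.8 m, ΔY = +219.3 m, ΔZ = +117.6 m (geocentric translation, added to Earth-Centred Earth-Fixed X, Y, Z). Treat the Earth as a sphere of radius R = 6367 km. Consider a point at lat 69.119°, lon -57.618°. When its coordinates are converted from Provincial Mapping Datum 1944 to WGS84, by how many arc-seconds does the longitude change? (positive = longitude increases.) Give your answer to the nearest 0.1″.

sin φ = 0.934323, cos φ = 0.356428, sin λ = -0.844496, cos λ = 0.535562.
East component: ΔE = −sin λ·ΔX + cos λ·ΔY = −(-0.844496)(-322.8) + (0.535562)(219.3) = -155.15 m.
1° of latitude spans πR/180 = 111125 m; at latitude φ, 1° of longitude spans that × cos φ = 39608.1 m, so Δλ = -155.15 / 39608.1 × 3600 = -14.102″.

Δλ = -14.1″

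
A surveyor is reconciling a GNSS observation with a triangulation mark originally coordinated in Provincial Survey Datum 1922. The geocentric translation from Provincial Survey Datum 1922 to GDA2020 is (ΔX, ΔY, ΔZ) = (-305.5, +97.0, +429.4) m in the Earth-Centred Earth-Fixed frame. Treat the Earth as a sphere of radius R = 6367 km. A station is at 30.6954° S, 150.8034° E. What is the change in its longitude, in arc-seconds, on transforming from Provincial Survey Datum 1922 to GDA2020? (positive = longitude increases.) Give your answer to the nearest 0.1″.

Δλ = 2.4″

sin φ = -0.510474, cos φ = 0.859893, sin λ = 0.487808, cos λ = -0.872951.
East component: ΔE = −sin λ·ΔX + cos λ·ΔY = −(0.487808)(-305.5) + (-0.872951)(97.0) = 64.35 m.
1° of latitude spans πR/180 = 111125 m; at latitude φ, 1° of longitude spans that × cos φ = 95555.7 m, so Δλ = 64.35 / 95555.7 × 3600 = 2.424″.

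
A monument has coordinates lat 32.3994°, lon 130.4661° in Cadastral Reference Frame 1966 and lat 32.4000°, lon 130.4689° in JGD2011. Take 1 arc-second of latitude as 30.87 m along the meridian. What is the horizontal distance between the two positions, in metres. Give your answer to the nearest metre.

Δφ = 32.4000° − 32.3994° = +0.0006°; Δλ = 130.4689° − 130.4661° = +0.0028°.
1° of latitude = 3600 × 30.87 = 111132 m.
ΔN = Δφ × 111132 = 66.7 m; ΔE = Δλ × 111132 × cos(32.3994°) = +0.0028 × 111132 × 0.844334 = 262.7 m.
Distance = √(ΔE² + ΔN²) = √(262.7² + 66.7²) = 271.1 m.

271 m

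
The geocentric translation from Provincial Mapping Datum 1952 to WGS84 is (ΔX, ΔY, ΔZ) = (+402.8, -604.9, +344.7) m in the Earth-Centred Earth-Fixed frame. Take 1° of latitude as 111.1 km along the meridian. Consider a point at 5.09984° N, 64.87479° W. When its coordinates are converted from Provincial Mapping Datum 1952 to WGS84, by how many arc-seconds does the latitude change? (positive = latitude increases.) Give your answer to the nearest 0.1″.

sin φ = 0.088892, cos φ = 0.996041, sin λ = -0.905382, cos λ = 0.424598.
North component: ΔN = −sin φ cos λ·ΔX − sin φ sin λ·ΔY + cos φ·ΔZ = −(0.088892)(0.424598)(402.8) − (0.088892)(-0.905382)(-604.9) + (0.996041)(344.7) = 279.45 m.
1° of latitude spans 111100 m, so Δφ = 279.45 / 111100 × 3600 = 9.055″.

Δφ = 9.1″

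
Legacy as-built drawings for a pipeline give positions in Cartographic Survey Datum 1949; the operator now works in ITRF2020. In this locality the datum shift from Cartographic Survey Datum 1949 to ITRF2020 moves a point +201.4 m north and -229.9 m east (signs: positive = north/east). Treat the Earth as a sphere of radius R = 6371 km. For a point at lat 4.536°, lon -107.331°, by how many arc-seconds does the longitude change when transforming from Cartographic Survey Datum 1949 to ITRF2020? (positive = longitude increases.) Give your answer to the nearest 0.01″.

Δλ = -7.47″

At latitude 4.536°, cos φ = 0.996868.
One radian of longitude at latitude φ spans R cos φ, so Δλ = ΔE / (R cos φ) = -229.9 / (6371000 × 0.996868) = -3.6199e-05 rad = -7.467″.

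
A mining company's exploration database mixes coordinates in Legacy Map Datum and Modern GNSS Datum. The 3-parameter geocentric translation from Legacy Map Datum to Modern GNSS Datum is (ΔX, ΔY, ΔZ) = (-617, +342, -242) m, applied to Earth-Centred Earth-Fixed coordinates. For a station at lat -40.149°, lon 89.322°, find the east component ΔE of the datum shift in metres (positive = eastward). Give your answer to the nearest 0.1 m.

At φ = -40.149°, λ = 89.322°: sin φ = -0.644778, cos φ = 0.764370, sin λ = 0.999930, cos λ = 0.011833.
ΔE = −sin λ·ΔX + cos λ·ΔY = −(0.999930)·(-617) + (0.011833)·(342) = 621.00 m.

ΔE = 621.0 m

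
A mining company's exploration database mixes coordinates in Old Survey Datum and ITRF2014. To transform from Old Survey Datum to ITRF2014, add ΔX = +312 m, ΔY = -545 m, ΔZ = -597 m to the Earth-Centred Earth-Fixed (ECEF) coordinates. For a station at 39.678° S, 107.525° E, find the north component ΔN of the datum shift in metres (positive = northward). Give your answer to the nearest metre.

The local north axis is (−sin φ cos λ, −sin φ sin λ, cos φ), giving ΔN = -59.984 − 331.817 − 459.478 = -851.28 m.

ΔN = -851 m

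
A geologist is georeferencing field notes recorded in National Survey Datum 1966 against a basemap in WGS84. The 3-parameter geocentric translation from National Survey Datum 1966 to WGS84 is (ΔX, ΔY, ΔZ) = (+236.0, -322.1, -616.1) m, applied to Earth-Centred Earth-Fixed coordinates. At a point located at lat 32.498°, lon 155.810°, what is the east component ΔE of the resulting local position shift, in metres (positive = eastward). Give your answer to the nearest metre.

ΔE = 197 m

The local east axis at (φ, λ) is (−sin λ, cos λ, 0), so ΔE = −sin(155.810°)·236.0 + cos(155.810°)·(-322.1) = 197.11 m.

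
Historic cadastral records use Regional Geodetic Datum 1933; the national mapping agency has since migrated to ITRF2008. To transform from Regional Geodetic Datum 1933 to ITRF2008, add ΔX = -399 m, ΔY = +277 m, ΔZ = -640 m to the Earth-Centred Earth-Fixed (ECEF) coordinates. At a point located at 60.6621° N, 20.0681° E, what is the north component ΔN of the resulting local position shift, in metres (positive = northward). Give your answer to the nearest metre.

At φ = 60.6621°, λ = 20.0681°: sin φ = 0.871745, cos φ = 0.489959, sin λ = 0.343137, cos λ = 0.939285.
ΔN = −sin φ cos λ·ΔX − sin φ sin λ·ΔY + cos φ·ΔZ = −(0.871745)(0.939285)(-399) − (0.871745)(0.343137)(277) + (0.489959)(-640) = -69.72 m.

ΔN = -70 m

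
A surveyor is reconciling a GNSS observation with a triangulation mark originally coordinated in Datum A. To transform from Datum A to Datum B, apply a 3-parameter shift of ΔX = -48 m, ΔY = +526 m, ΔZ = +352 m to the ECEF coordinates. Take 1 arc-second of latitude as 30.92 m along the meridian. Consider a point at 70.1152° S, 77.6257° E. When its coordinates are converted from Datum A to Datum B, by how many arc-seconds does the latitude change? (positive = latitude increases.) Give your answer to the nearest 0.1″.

Δφ = 19.2″

sin φ = -0.940378, cos φ = 0.340130, sin λ = 0.976768, cos λ = 0.214297.
North component: ΔN = −sin φ cos λ·ΔX − sin φ sin λ·ΔY + cos φ·ΔZ = −(-0.940378)(0.214297)(-48) − (-0.940378)(0.976768)(526) + (0.340130)(352) = 593.20 m.
1° of latitude spans 3600 × 30.92 = 111312 m, so Δφ = 593.20 / 111312 × 3600 = 19.185″.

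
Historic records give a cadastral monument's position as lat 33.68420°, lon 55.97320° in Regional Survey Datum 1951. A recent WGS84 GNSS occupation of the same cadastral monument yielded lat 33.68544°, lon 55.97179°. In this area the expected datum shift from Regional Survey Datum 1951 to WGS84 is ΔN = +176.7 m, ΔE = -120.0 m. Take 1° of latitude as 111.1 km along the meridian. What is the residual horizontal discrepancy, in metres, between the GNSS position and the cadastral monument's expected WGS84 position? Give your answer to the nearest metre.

Observed coordinate differences: Δφ = +0.00124°, Δλ = -0.00141°.
Converting to metres (1° lat = 111100 m, cos φ = 0.832107): observed ΔN = 137.8 m, observed ΔE = -130.4 m.
Subtracting the expected shift leaves a residual of 137.8 − (176.7) = -38.9 m north and -130.4 − (-120.0) = -10.4 m east.
Residual distance = √((-38.9)² + (-10.4)²) = 40.3 m.

40 m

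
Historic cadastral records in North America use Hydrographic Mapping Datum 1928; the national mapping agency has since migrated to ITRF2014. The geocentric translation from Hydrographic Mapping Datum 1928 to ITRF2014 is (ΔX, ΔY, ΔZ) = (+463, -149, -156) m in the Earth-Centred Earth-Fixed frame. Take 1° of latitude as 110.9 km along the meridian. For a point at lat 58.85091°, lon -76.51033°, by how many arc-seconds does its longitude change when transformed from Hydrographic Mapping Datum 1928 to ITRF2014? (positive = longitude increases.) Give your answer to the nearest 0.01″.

sin φ = 0.855824, cos φ = 0.517267, sin λ = -0.972412, cos λ = 0.233270.
East component: ΔE = −sin λ·ΔX + cos λ·ΔY = −(-0.972412)(463) + (0.233270)(-149) = 415.47 m.
1° of latitude spans 110900 m; at latitude φ, 1° of longitude spans that × cos φ = 57364.9 m, so Δλ = 415.47 / 57364.9 × 3600 = 26.073″.

Δλ = 26.07″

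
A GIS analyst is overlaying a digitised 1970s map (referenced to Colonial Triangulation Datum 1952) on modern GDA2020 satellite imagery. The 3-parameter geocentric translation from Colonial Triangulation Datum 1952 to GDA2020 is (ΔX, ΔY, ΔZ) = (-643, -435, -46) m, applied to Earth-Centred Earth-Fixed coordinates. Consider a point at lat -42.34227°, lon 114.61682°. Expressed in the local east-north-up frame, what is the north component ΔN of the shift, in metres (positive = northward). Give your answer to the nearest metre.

ΔN = -120 m

At φ = -42.34227°, λ = 114.61682°: sin φ = -0.673558, cos φ = 0.739134, sin λ = 0.909114, cos λ = -0.416548.
ΔN = −sin φ cos λ·ΔX − sin φ sin λ·ΔY + cos φ·ΔZ = −(-0.673558)(-0.416548)(-643) − (-0.673558)(0.909114)(-435) + (0.739134)(-46) = -119.96 m.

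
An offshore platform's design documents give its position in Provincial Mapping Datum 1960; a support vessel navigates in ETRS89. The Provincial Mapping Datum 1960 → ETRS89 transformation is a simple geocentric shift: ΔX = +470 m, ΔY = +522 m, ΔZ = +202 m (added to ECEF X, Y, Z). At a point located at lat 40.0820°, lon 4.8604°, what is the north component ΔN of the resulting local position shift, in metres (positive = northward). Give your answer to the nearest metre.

ΔN = -175 m

The local north axis is (−sin φ cos λ, −sin φ sin λ, cos φ), giving ΔN = -301.537 − 28.478 + 154.555 = -175.46 m.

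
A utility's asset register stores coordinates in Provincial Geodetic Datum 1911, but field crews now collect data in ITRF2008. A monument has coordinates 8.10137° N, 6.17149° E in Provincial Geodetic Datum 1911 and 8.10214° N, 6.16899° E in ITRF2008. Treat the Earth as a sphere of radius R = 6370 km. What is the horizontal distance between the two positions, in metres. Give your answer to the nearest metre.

288 m

Δφ = 8.10214° − 8.10137° = +0.00077°; Δλ = 6.16899° − 6.17149° = -0.00250°.
1° along a meridian = πR/180 = 111177 m.
ΔN = Δφ × 111177 = 85.6 m; ΔE = Δλ × 111177 × cos(8.10137°) = -0.00250 × 111177 × 0.990020 = -275.2 m.
Distance = √(ΔE² + ΔN²) = √((-275.2)² + 85.6²) = 288.2 m.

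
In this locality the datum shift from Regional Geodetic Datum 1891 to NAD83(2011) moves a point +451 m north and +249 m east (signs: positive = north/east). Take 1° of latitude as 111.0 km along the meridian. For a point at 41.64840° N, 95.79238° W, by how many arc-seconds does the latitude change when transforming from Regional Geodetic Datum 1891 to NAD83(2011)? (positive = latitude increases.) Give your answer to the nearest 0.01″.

Δφ = 14.63″

1° of latitude = 111.0 km, so Δφ = 451.0 / 111000 = 0.0040631° = 14.627″.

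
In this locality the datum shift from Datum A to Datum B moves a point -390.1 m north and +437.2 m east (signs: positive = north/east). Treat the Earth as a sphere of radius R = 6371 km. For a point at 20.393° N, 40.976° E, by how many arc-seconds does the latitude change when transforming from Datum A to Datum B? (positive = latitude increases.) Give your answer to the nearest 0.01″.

On a sphere of radius R, 1 rad of latitude = R, so Δφ = ΔN / R = -390.1 / 6371000 = -6.1231e-05 rad = -12.630″.

Δφ = -12.63″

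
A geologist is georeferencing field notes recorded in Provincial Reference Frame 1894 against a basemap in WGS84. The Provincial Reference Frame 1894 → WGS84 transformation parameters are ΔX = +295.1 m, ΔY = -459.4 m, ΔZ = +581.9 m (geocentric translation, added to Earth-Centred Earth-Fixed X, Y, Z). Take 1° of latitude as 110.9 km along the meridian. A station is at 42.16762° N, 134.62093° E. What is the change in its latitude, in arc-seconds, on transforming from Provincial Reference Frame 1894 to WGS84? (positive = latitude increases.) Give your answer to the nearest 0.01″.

Δφ = 25.64″

sin φ = 0.671302, cos φ = 0.741184, sin λ = 0.711770, cos λ = -0.702413.
North component: ΔN = −sin φ cos λ·ΔX − sin φ sin λ·ΔY + cos φ·ΔZ = −(0.671302)(-0.702413)(295.1) − (0.671302)(0.711770)(-459.4) + (0.741184)(581.9) = 789.95 m.
1° of latitude spans 110900 m, so Δφ = 789.95 / 110900 × 3600 = 25.643″.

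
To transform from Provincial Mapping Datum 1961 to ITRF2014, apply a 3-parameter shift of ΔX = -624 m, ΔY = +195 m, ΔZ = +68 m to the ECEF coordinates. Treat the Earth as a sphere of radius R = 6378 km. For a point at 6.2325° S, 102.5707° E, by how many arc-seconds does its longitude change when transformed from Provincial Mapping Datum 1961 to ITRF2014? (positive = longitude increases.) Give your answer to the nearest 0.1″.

sin φ = -0.108563, cos φ = 0.994090, sin λ = 0.976028, cos λ = -0.217644.
East component: ΔE = −sin λ·ΔX + cos λ·ΔY = −(0.976028)(-624) + (-0.217644)(195) = 566.60 m.
1° of latitude spans πR/180 = 111317 m; at latitude φ, 1° of longitude spans that × cos φ = 110659.2 m, so Δλ = 566.60 / 110659.2 × 3600 = 18.433″.

Δλ = 18.4″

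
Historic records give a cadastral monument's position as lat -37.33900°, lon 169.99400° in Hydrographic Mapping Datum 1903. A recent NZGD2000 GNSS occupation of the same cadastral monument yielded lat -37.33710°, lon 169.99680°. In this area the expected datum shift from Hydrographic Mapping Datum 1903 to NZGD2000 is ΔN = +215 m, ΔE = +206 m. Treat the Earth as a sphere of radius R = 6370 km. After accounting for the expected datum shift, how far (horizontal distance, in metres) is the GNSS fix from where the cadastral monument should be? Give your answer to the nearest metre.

Observed coordinate differences: Δφ = +0.00190°, Δλ = +0.00280°.
Converting to metres (1° lat = 111177 m, cos φ = 0.795061): observed ΔN = 211.2 m, observed ΔE = 247.5 m.
Subtracting the expected shift leaves a residual of 211.2 − (215) = -3.8 m north and 247.5 − (206) = 41.5 m east.
Residual distance = √((-3.8)² + 41.5²) = 41.7 m.

42 m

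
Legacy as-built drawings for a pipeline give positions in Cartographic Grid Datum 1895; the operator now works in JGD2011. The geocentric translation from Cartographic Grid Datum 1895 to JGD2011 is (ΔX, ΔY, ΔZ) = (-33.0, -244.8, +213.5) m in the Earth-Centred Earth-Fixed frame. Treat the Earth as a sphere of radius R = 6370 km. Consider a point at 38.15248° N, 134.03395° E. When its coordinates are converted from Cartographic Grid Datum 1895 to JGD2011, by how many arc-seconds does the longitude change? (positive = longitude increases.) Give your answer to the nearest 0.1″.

sin φ = 0.617756, cos φ = 0.786370, sin λ = 0.718928, cos λ = -0.695084.
East component: ΔE = −sin λ·ΔX + cos λ·ΔY = −(0.718928)(-33.0) + (-0.695084)(-244.8) = 193.88 m.
1° of latitude spans πR/180 = 111177 m; at latitude φ, 1° of longitude spans that × cos φ = 87426.6 m, so Δλ = 193.88 / 87426.6 × 3600 = 7.984″.

Δλ = 8.0″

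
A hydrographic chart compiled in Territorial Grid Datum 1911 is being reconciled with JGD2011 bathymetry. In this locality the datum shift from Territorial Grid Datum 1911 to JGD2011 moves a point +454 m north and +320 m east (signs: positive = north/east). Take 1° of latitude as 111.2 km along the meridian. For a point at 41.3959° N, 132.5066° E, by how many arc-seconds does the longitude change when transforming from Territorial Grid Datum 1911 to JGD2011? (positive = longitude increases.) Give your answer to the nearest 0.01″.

Δλ = 13.81″

At latitude 41.3959°, cos φ = 0.750158.
1° of longitude at this latitude = 111.2 × cos φ = 83.42 km, so Δλ = 320.0 / 83417.6 = 0.0038361° = 13.810″.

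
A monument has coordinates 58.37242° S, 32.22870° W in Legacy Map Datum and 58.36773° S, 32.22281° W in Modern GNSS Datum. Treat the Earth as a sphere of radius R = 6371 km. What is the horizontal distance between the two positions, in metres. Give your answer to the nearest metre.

624 m

Δφ = -58.36773° − -58.37242° = +0.00469°; Δλ = -32.22281° − -32.22870° = +0.00589°.
1° along a meridian = πR/180 = 111195 m.
ΔN = Δφ × 111195 = 521.5 m; ΔE = Δλ × 111195 × cos(-58.37242°) = +0.00589 × 111195 × 0.524396 = 343.4 m.
Distance = √(ΔE² + ΔN²) = √(343.4² + 521.5²) = 624.4 m.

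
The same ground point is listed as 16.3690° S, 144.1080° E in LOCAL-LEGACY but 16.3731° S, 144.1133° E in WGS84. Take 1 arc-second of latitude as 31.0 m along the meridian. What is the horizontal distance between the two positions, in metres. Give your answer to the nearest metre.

729 m

Δφ = -16.3731° − -16.3690° = -0.0041°; Δλ = 144.1133° − 144.1080° = +0.0053°.
1° of latitude = 3600 × 31.00 = 111600 m.
ΔN = Δφ × 111600 = -457.6 m; ΔE = Δλ × 111600 × cos(-16.3690°) = +0.0053 × 111600 × 0.959467 = 567.5 m.
Distance = √(ΔE² + ΔN²) = √(567.5² + (-457.6)²) = 729.0 m.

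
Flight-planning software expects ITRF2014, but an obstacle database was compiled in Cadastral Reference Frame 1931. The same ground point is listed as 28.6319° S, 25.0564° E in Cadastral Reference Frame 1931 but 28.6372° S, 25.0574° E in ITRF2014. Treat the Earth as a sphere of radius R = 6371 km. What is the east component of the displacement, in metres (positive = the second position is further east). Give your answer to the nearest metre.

ΔE = 98 m

Δφ = -28.6372° − -28.6319° = -0.0053°; Δλ = 25.0574° − 25.0564° = +0.0010°.
1° along a meridian = πR/180 = 111195 m.
ΔN = Δφ × 111195 = -589.3 m; ΔE = Δλ × 111195 × cos(-28.6319°) = +0.0010 × 111195 × 0.877716 = 97.6 m.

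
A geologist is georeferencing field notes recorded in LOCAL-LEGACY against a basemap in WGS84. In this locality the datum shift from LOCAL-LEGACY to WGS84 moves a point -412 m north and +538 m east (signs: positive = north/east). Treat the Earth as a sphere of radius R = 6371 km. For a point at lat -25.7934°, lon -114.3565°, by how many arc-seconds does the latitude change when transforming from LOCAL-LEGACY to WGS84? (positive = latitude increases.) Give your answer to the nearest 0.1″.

Δφ = -13.3″

On a sphere of radius R, 1 rad of latitude = R, so Δφ = ΔN / R = -412.0 / 6371000 = -6.4668e-05 rad = -13.339″.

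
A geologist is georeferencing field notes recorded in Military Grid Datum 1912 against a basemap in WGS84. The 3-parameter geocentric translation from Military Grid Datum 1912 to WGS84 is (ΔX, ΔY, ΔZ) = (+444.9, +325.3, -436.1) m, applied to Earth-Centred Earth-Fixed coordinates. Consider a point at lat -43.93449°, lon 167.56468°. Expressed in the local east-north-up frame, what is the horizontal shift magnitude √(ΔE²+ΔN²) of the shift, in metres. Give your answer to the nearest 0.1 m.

701.7 m

The local east axis at (φ, λ) is (−sin λ, cos λ, 0), so ΔE = −sin(167.56468°)·444.9 + cos(167.56468°)·325.3 = -413.47 m.
The local north axis is (−sin φ cos λ, −sin φ sin λ, cos φ), giving ΔN = -301.445 + 48.603 − 314.050 = -566.89 m.
Horizontal magnitude = √(ΔE² + ΔN²) = √((-413.47)² + (-566.89)²) = 701.66 m.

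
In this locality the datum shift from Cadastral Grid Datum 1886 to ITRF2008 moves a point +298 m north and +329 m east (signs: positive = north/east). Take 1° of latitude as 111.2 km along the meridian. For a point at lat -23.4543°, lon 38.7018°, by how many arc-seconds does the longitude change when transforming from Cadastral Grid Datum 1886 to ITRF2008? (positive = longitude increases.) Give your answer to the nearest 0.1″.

Δλ = 11.6″

At latitude -23.4543°, cos φ = 0.917378.
1° of longitude at this latitude = 111.2 × cos φ = 102.01 km, so Δλ = 329.0 / 102012.4 = 0.0032251° = 11.610″.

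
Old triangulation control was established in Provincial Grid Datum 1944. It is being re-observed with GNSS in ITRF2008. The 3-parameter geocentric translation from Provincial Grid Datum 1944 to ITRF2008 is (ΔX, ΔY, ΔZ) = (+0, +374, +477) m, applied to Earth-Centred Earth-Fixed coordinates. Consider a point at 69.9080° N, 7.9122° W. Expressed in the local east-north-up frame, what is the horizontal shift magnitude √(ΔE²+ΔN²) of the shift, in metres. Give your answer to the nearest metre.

The local east axis at (φ, λ) is (−sin λ, cos λ, 0), so ΔE = −sin(-7.9122°)·0 + cos(-7.9122°)·374 = 370.44 m.
The local north axis is (−sin φ cos λ, −sin φ sin λ, cos φ), giving ΔN = 0.000 + 48.350 + 163.863 = 212.21 m.
Horizontal magnitude = √(ΔE² + ΔN²) = √(370.44² + 212.21²) = 426.92 m.

427 m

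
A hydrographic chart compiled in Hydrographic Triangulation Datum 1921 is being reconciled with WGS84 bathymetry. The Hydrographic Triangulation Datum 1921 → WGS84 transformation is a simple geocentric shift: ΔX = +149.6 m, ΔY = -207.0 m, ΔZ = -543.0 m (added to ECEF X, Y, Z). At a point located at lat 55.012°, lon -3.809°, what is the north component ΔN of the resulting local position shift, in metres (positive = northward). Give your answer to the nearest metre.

ΔN = -445 m

At φ = 55.012°, λ = -3.809°: sin φ = 0.819272, cos φ = 0.573405, sin λ = -0.066431, cos λ = 0.997791.
ΔN = −sin φ cos λ·ΔX − sin φ sin λ·ΔY + cos φ·ΔZ = −(0.819272)(0.997791)(149.6) − (0.819272)(-0.066431)(-207.0) + (0.573405)(-543.0) = -444.92 m.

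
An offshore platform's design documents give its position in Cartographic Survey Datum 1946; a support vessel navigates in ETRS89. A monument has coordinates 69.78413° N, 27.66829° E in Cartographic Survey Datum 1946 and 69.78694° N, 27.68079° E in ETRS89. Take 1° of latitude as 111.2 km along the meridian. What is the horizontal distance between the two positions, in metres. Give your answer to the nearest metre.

573 m

Δφ = 69.78694° − 69.78413° = +0.00281°; Δλ = 27.68079° − 27.66829° = +0.01250°.
ΔN = Δφ × 111200 = 312.5 m; ΔE = Δλ × 111200 × cos(69.78413°) = +0.01250 × 111200 × 0.345558 = 480.3 m.
Distance = √(ΔE² + ΔN²) = √(480.3² + 312.5²) = 573.0 m.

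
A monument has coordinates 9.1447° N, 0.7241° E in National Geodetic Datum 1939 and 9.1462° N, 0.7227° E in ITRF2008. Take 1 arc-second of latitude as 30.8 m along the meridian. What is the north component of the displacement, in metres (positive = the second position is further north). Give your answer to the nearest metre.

ΔN = 166 m

Δφ = 9.1462° − 9.1447° = +0.0015°; Δλ = 0.7227° − 0.7241° = -0.0014°.
1° of latitude = 3600 × 30.80 = 110880 m.
ΔN = Δφ × 110880 = 166.3 m; ΔE = Δλ × 110880 × cos(9.1447°) = -0.0014 × 110880 × 0.987290 = -153.3 m.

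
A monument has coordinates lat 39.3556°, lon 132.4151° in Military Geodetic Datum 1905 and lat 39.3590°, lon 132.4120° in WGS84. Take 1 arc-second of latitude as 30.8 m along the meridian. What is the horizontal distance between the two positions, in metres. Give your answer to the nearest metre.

461 m

Δφ = 39.3590° − 39.3556° = +0.0034°; Δλ = 132.4120° − 132.4151° = -0.0031°.
1° of latitude = 3600 × 30.80 = 110880 m.
ΔN = Δφ × 110880 = 377.0 m; ΔE = Δλ × 110880 × cos(39.3556°) = -0.0031 × 110880 × 0.773225 = -265.8 m.
Distance = √(ΔE² + ΔN²) = √((-265.8)² + 377.0²) = 461.3 m.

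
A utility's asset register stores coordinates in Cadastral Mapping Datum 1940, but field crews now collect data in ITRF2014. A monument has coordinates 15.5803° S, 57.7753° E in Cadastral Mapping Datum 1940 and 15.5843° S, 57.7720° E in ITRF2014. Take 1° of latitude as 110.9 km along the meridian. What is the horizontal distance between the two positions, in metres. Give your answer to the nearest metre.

Δφ = -15.5843° − -15.5803° = -0.0040°; Δλ = 57.7720° − 57.7753° = -0.0033°.
ΔN = Δφ × 110900 = -443.6 m; ΔE = Δλ × 110900 × cos(-15.5803°) = -0.0033 × 110900 × 0.963255 = -352.5 m.
Distance = √(ΔE² + ΔN²) = √((-352.5)² + (-443.6)²) = 566.6 m.

567 m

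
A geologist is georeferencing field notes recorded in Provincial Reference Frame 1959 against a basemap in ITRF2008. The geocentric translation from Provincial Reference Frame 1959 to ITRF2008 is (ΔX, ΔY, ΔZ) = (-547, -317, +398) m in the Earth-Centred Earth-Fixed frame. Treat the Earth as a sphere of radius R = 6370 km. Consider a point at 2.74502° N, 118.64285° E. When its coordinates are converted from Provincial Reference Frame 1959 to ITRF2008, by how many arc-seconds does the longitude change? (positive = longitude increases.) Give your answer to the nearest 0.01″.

sin φ = 0.047891, cos φ = 0.998853, sin λ = 0.877625, cos λ = -0.479348.
East component: ΔE = −sin λ·ΔX + cos λ·ΔY = −(0.877625)(-547) + (-0.479348)(-317) = 632.01 m.
1° of latitude spans πR/180 = 111177 m; at latitude φ, 1° of longitude spans that × cos φ = 111049.9 m, so Δλ = 632.01 / 111049.9 × 3600 = 20.489″.

Δλ = 20.49″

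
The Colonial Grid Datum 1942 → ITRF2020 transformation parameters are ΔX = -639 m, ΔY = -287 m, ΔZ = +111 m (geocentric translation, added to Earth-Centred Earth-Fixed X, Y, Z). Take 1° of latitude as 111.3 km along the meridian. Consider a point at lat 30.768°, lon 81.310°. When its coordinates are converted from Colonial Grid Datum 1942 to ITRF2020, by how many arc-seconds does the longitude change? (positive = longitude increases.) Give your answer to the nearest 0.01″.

sin φ = 0.511563, cos φ = 0.859246, sin λ = 0.988520, cos λ = 0.151088.
East component: ΔE = −sin λ·ΔX + cos λ·ΔY = −(0.988520)(-639) + (0.151088)(-287) = 588.30 m.
1° of latitude spans 111300 m; at latitude φ, 1° of longitude spans that × cos φ = 95634.1 m, so Δλ = 588.30 / 95634.1 × 3600 = 22.146″.

Δλ = 22.15″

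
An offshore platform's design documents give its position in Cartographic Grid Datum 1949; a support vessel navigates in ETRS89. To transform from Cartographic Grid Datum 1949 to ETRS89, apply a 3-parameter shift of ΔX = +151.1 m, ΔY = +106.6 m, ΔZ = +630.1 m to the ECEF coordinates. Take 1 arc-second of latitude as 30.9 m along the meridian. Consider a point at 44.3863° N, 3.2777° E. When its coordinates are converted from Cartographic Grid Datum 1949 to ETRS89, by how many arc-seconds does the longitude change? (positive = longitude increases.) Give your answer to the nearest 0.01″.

Δλ = 4.43″

sin φ = 0.699492, cos φ = 0.714640, sin λ = 0.057175, cos λ = 0.998364.
East component: ΔE = −sin λ·ΔX + cos λ·ΔY = −(0.057175)(151.1) + (0.998364)(106.6) = 97.79 m.
1° of latitude spans 3600 × 30.90 = 111240 m; at latitude φ, 1° of longitude spans that × cos φ = 79496.5 m, so Δλ = 97.79 / 79496.5 × 3600 = 4.428″.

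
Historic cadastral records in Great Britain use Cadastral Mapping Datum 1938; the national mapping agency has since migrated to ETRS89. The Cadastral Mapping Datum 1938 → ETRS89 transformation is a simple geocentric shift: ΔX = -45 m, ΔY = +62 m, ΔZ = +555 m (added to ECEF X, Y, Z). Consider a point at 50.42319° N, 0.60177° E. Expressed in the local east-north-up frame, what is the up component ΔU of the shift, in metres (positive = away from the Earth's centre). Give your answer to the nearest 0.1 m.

At φ = 50.42319°, λ = 0.60177°: sin φ = 0.770771, cos φ = 0.637112, sin λ = 0.010503, cos λ = 0.999945.
ΔU = cos φ cos λ·ΔX + cos φ sin λ·ΔY + sin φ·ΔZ = (0.637112)(0.999945)(-45) + (0.637112)(0.010503)(62) + (0.770771)(555) = 399.52 m.

ΔU = 399.5 m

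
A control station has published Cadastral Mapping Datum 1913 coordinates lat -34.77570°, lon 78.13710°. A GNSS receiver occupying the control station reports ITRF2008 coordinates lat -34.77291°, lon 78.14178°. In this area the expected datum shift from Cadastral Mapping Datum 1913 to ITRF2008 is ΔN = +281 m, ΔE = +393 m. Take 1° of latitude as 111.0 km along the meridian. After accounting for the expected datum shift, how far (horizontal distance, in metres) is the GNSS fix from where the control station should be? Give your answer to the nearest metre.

44 m

Observed coordinate differences: Δφ = +0.00279°, Δλ = +0.00468°.
Converting to metres (1° lat = 111000 m, cos φ = 0.821391): observed ΔN = 309.7 m, observed ΔE = 426.7 m.
Subtracting the expected shift leaves a residual of 309.7 − (281) = 28.7 m north and 426.7 − (393) = 33.7 m east.
Residual distance = √(28.7² + 33.7²) = 44.3 m.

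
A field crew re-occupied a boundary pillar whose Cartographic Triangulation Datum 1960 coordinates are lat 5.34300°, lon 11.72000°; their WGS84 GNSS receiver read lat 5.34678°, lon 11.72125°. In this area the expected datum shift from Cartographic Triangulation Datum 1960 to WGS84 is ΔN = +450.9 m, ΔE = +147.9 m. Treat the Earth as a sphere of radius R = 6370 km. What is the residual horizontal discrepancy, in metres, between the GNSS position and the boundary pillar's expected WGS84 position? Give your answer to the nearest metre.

Observed coordinate differences: Δφ = +0.00378°, Δλ = +0.00125°.
Converting to metres (1° lat = 111177 m, cos φ = 0.995655): observed ΔN = 420.3 m, observed ΔE = 138.4 m.
Subtracting the expected shift leaves a residual of 420.3 − (450.9) = -30.6 m north and 138.4 − (147.9) = -9.5 m east.
Residual distance = √((-30.6)² + (-9.5)²) = 32.1 m.

32 m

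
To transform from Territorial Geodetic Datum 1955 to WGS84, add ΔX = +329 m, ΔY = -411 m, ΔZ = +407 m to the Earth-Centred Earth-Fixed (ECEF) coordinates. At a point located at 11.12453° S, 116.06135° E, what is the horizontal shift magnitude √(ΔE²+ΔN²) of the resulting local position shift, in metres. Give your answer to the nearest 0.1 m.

321.5 m

The local east axis at (φ, λ) is (−sin λ, cos λ, 0), so ΔE = −sin(116.06135°)·329 + cos(116.06135°)·(-411) = -114.98 m.
The local north axis is (−sin φ cos λ, −sin φ sin λ, cos φ), giving ΔN = -27.888 − 71.236 + 399.353 = 300.23 m.
Horizontal magnitude = √(ΔE² + ΔN²) = √((-114.98)² + 300.23²) = 321.49 m.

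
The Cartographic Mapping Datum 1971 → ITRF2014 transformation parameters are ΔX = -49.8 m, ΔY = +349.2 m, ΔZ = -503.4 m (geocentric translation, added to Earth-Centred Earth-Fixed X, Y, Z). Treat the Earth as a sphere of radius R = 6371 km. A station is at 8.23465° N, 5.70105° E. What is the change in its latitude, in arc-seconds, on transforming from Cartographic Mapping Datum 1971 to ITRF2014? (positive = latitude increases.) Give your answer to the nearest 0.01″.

Δφ = -16.06″

sin φ = 0.143227, cos φ = 0.989690, sin λ = 0.099338, cos λ = 0.995054.
North component: ΔN = −sin φ cos λ·ΔX − sin φ sin λ·ΔY + cos φ·ΔZ = −(0.143227)(0.995054)(-49.8) − (0.143227)(0.099338)(349.2) + (0.989690)(-503.4) = -496.08 m.
1° of latitude spans πR/180 = 111195 m, so Δφ = -496.08 / 111195 × 3600 = -16.061″.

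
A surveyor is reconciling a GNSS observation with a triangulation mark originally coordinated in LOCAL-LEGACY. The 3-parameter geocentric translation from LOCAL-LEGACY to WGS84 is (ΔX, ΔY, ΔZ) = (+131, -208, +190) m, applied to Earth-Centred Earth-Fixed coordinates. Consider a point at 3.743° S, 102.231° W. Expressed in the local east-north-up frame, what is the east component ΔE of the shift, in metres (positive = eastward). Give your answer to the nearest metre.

ΔE = 172 m

The local east axis at (φ, λ) is (−sin λ, cos λ, 0), so ΔE = −sin(-102.231°)·131 + cos(-102.231°)·(-208) = 172.09 m.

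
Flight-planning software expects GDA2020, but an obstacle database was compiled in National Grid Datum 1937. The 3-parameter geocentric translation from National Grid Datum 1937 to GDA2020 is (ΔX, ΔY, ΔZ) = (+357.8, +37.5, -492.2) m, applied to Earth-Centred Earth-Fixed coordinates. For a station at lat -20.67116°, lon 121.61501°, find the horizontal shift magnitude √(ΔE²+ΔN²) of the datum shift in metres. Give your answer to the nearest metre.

609 m

The local east axis at (φ, λ) is (−sin λ, cos λ, 0), so ΔE = −sin(121.61501°)·357.8 + cos(121.61501°)·37.5 = -324.36 m.
The local north axis is (−sin φ cos λ, −sin φ sin λ, cos φ), giving ΔN = -66.210 + 11.273 − 460.513 = -515.45 m.
Horizontal magnitude = √(ΔE² + ΔN²) = √((-324.36)² + (-515.45)²) = 609.01 m.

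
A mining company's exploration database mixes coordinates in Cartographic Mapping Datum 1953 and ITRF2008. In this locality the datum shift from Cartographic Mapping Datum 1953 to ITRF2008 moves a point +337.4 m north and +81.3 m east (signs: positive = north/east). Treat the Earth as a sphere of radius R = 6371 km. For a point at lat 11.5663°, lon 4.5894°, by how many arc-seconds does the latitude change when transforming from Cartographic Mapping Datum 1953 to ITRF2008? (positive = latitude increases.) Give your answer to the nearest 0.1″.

Δφ = 10.9″

On a sphere of radius R, 1 rad of latitude = R, so Δφ = ΔN / R = 337.4 / 6371000 = 5.2959e-05 rad = 10.924″.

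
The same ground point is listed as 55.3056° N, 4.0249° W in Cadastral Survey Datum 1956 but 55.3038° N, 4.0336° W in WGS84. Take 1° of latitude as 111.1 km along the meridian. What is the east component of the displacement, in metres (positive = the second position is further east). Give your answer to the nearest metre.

Δφ = 55.3038° − 55.3056° = -0.0018°; Δλ = -4.0336° − -4.0249° = -0.0087°.
ΔN = Δφ × 111100 = -200.0 m; ΔE = Δλ × 111100 × cos(55.3056°) = -0.0087 × 111100 × 0.569199 = -550.2 m.

ΔE = -550 m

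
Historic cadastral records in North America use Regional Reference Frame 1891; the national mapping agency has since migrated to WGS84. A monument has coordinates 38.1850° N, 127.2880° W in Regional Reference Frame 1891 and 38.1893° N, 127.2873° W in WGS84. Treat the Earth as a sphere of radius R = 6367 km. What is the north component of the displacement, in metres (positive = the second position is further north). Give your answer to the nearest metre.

ΔN = 478 m

Δφ = 38.1893° − 38.1850° = +0.0043°; Δλ = -127.2873° − -127.2880° = +0.0007°.
1° along a meridian = πR/180 = 111125 m.
ΔN = Δφ × 111125 = 477.8 m; ΔE = Δλ × 111125 × cos(38.1850°) = +0.0007 × 111125 × 0.786019 = 61.1 m.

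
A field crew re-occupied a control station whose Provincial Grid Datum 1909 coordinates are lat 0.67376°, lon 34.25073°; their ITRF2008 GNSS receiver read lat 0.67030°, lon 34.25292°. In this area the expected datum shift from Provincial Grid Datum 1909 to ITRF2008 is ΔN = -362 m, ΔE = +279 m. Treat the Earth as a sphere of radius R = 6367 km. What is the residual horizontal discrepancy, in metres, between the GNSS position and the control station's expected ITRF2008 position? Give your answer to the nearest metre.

Observed coordinate differences: Δφ = -0.00346°, Δλ = +0.00219°.
Converting to metres (1° lat = 111125 m, cos φ = 0.999931): observed ΔN = -384.5 m, observed ΔE = 243.3 m.
Subtracting the expected shift leaves a residual of -384.5 − (-362) = -22.5 m north and 243.3 − (279) = -35.7 m east.
Residual distance = √((-22.5)² + (-35.7)²) = 42.2 m.

42 m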